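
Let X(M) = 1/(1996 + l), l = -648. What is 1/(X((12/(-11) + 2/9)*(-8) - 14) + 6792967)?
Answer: 1348/9156919517 ≈ 1.4721e-7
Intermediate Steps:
X(M) = 1/1348 (X(M) = 1/(1996 - 648) = 1/1348)
1/(X((12/(-11) + 2/9)*(-8) - 14) + 6792967) = 1/(1/1348 + 6792967) = 1/(9156919517/1348) = 1348/9156919517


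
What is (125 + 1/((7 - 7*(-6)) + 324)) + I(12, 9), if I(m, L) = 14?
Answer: 51848/373 ≈ 139.00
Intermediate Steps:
(125 + 1/((7 - 7*(-6)) + 324)) + I(12, 9) = (125 + 1/((7 - 7*(-6)) + 324)) + 14 = (125 + 1/((7 + 42) + 324)) + 14 = (125 + 1/(49 + 324)) + 14 = (125 + 1/373) + 14 = 46626/373 + 14 = 51848/373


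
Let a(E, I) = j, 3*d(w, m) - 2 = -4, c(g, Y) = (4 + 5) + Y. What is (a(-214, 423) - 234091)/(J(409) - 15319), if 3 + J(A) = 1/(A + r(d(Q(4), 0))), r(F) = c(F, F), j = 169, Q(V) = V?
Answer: 292870344/19183141 ≈ 15.267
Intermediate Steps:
c(g, Y) = 9 + Y
d(w, m) = -⅔ (d(w, m) = ⅔ + (⅓)*(-4) = ⅔ - 4/3 = -⅔)
a(E, I) = 169
r(F) = 9 + F
J(A) = -3 + 1/(25/3 + A) (J(A) = -3 + 1/(A + (9 - ⅔)) = -3 + 1/(A + 25/3) = -3 + 1/(25/3 + A))
(a(-214, 423) - 234091)/(J(409) - 15319) = (169 - 234091)/(9*(-8 - 1*409)/(25 + 3*409) - 15319) = -233922/(9*(-8 - 409)/(25 + 1227) - 15319) = -233922/(9*(-417)/1252 - 15319) = -233922/(9*(1/1252)*(-417) - 15319) = -233922/(-3753/1252 - 15319) = -233922/(-19183141/1252) = -233922*(-1252/19183141) = 292870344/19183141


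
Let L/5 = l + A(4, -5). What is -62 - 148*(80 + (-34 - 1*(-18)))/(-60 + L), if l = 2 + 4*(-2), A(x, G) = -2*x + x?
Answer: 1326/55 ≈ 24.109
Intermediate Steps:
A(x, G) = -x
l = -6 (l = 2 - 8 = -6)
L = -50 (L = 5*(-6 - 1*4) = 5*(-6 - 4) = 5*(-10) = -50)
-62 - 148*(80 + (-34 - 1*(-18)))/(-60 + L) = -62 - 148*(80 + (-34 - 1*(-18)))/(-60 - 50) = -62 - 148*(80 + (-34 + 18))/(-110) = -62 - 148*(80 - 16)*(-1)/110 = -62 - 9472*(-1)/110 = -62 - 148*(-32/55) = -62 + 4736/55 = 1326/55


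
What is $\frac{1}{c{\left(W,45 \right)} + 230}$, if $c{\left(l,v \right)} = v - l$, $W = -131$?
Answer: $\frac{1}{406} \approx 0.0024631$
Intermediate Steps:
$\frac{1}{c{\left(W,45 \right)} + 230} = \frac{1}{\left(45 - -131\right) + 230} = \frac{1}{\left(45 + 131\right) + 230} = \frac{1}{176 + 230} = \frac{1}{406}$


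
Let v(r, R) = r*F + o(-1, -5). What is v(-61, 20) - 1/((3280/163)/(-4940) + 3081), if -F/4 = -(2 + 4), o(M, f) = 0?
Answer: -181600422589/124043977 ≈ -1464.0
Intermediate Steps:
F = 24 (F = -(-4)*(2 + 4) = -(-4)*6 = -4*(-6) = 24)
v(r, R) = 24*r (v(r, R) = r*24 + 0 = 24*r + 0 = 24*r)
v(-61, 20) - 1/((3280/163)/(-4940) + 3081) = 24*(-61) - 1/((3280/163)/(-4940) + 3081) = -1464 - 1/((3280*(1/163))*(-1/4940) + 3081) = -1464 - 1/((3280/163)*(-1/4940) + 3081) = -1464 - 1/(-164/40261 + 3081) = -1464 - 1/124043977/40261 = -1464 - 1*40261/124043977 = -1464 - 40261/124043977 = -181600422589/124043977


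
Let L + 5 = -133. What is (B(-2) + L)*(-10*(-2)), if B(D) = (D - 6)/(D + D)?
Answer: -2720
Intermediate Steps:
B(D) = (-6 + D)/(2*D) (B(D) = (-6 + D)/((2*D)) = (-6 + D)*(1/(2*D)) = (-6 + D)/(2*D))
L = -138 (L = -5 - 133 = -138)
(B(-2) + L)*(-10*(-2)) = ((½)*(-6 - 2)/(-2) - 138)*(-10*(-2)) = ((½)*(-½)*(-8) - 138)*20 = (2 - 138)*20 = -136*20 = -2720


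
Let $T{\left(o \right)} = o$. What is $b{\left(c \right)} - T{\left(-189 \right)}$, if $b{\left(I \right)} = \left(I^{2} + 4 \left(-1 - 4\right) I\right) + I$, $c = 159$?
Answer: $22449$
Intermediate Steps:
$b{\left(I \right)} = I^{2} - 19 I$ ($b{\left(I \right)} = \left(I^{2} + 4 \left(-5\right) I\right) + I = \left(I^{2} - 20 I\right) + I = I^{2} - 19 I$)
$b{\left(c \right)} - T{\left(-189 \right)} = 159 \left(-19 + 159\right) - -189 = 159 \cdot 140 + 189 = 22260 + 189 = 22449$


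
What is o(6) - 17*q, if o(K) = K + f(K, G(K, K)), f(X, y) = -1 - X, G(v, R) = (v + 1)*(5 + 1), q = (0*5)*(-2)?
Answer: -1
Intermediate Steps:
q = 0 (q = 0*(-2) = 0)
G(v, R) = 6 + 6*v (G(v, R) = (1 + v)*6 = 6 + 6*v)
o(K) = -1 (o(K) = K + (-1 - K) = -1)
o(6) - 17*q = -1 - 17*0 = -1 + 0 = -1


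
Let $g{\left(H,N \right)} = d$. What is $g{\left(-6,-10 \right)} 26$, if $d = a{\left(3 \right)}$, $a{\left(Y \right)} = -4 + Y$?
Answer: $-26$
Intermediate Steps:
$d = -1$ ($d = -4 + 3 = -1$)
$g{\left(H,N \right)} = -1$
$g{\left(-6,-10 \right)} 26 = \left(-1\right) 26 = -26$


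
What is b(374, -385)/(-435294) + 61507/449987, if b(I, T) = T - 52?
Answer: 26970272377/195876641178 ≈ 0.13769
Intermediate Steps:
b(I, T) = -52 + T
b(374, -385)/(-435294) + 61507/449987 = (-52 - 385)/(-435294) + 61507/449987 = -437*(-1/435294) + 61507*(1/449987) = 437/435294 + 61507/449987 = 26970272377/195876641178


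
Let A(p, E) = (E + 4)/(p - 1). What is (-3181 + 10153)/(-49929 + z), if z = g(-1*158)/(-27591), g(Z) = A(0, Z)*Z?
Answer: -192364452/1377566707 ≈ -0.13964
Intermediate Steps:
A(p, E) = (4 + E)/(-1 + p)
g(Z) = Z*(-4 - Z) (g(Z) = ((4 + Z)/(-1 + 0))*Z = ((4 + Z)/(-1))*Z = (-(4 + Z))*Z = (-4 - Z)*Z = Z*(-4 - Z))
z = 24332/27591 (z = ((-1*158)*(-4 - (-1)*158))/(-27591) = -158*(-4 - 1*(-158))*(-1/27591) = -158*(-4 + 158)*(-1/27591) = -158*154*(-1/27591) = -24332*(-1/27591) = 24332/27591 ≈ 0.88188)
(-3181 + 10153)/(-49929 + z) = (-3181 + 10153)/(-49929 + 24332/27591) = 6972/(-1377566707/27591) = 6972*(-27591/1377566707) = -192364452/1377566707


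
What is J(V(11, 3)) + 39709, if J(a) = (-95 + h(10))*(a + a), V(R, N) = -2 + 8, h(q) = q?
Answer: 38689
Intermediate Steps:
V(R, N) = 6
J(a) = -170*a (J(a) = (-95 + 10)*(a + a) = -170*a)
J(V(11, 3)) + 39709 = -170*6 + 39709 = -1020 + 39709 = 38689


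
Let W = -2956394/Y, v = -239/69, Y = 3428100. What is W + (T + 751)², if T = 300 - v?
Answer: 336063147382529/302244150 ≈ 1.1119e+6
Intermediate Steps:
v = -239/69 (v = -239*1/69 = -239/69 ≈ -3.4638)
T = 20939/69 (T = 300 - 1*(-239/69) = 300 + 239/69 = 20939/69 ≈ 303.46)
W = -1478197/1714050 (W = -2956394/3428100 = -2956394*1/3428100 = -1478197/1714050 ≈ -0.86240)
W + (T + 751)² = -1478197/1714050 + (20939/69 + 751)² = -1478197/1714050 + (72758/69)² = -1478197/1714050 + 5293726564/4761 = 336063147382529/302244150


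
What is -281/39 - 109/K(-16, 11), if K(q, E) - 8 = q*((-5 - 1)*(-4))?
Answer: -101405/14664 ≈ -6.9152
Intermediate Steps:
K(q, E) = 8 + 24*q (K(q, E) = 8 + q*((-5 - 1)*(-4)) = 8 + q*(-6*(-4)) = 8 + q*24 = 8 + 24*q)
-281/39 - 109/K(-16, 11) = -281/39 - 109/(8 + 24*(-16)) = -281*1/39 - 109/(8 - 384) = -281/39 - 109/(-376) = -281/39 - 109*(-1/376) = -281/39 + 109/376 = -101405/14664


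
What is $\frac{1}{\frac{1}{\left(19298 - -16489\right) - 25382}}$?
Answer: $10405$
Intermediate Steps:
$\frac{1}{\frac{1}{\left(19298 - -16489\right) - 25382}} = \frac{1}{\frac{1}{\left(19298 + 16489\right) - 25382}} = \frac{1}{\frac{1}{35787 - 25382}} = \frac{1}{\frac{1}{10405}} = 10405$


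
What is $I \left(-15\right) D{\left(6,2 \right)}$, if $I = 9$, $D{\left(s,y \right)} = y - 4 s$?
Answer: $2970$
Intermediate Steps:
$I \left(-15\right) D{\left(6,2 \right)} = 9 \left(-15\right) \left(2 - 24\right) = - 135 \left(2 - 24\right) = \left(-135\right) \left(-22\right) = 2970$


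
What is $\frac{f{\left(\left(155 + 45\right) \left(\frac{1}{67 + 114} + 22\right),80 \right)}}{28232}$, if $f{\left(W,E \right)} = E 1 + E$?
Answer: $\frac{20}{3529} \approx 0.0056673$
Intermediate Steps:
$f{\left(W,E \right)} = 2 E$ ($f{\left(W,E \right)} = E + E = 2 E$)
$\frac{f{\left(\left(155 + 45\right) \left(\frac{1}{67 + 114} + 22\right),80 \right)}}{28232} = \frac{2 \cdot 80}{28232} = 160 \cdot \frac{1}{28232} = \frac{20}{3529}$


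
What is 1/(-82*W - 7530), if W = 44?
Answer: -1/11138 ≈ -8.9783e-5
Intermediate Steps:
1/(-82*W - 7530) = 1/(-82*44 - 7530) = 1/(-3608 - 7530) = 1/(-11138) = -1/11138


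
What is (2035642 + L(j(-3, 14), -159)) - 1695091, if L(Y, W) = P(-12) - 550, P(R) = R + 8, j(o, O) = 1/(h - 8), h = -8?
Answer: 339997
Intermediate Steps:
j(o, O) = -1/16 (j(o, O) = 1/(-8 - 8) = 1/(-16) = -1/16)
P(R) = 8 + R
L(Y, W) = -554 (L(Y, W) = (8 - 12) - 550 = -4 - 550 = -554)
(2035642 + L(j(-3, 14), -159)) - 1695091 = (2035642 - 554) - 1695091 = 2035088 - 1695091 = 339997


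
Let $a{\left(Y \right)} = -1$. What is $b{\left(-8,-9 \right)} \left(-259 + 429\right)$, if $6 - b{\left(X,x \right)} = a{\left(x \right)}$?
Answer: $1190$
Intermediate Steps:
$b{\left(X,x \right)} = 7$ ($b{\left(X,x \right)} = 6 - -1 = 6 + 1 = 7$)
$b{\left(-8,-9 \right)} \left(-259 + 429\right) = 7 \left(-259 + 429\right) = 7 \cdot 170 = 1190$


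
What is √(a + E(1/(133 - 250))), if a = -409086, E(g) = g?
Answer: I*√622219819/39 ≈ 639.6*I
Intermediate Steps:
√(a + E(1/(133 - 250))) = √(-409086 + 1/(133 - 250)) = √(-409086 + 1/(-117)) = √(-409086 - 1/117) = √(-47863063/117) = I*√622219819/39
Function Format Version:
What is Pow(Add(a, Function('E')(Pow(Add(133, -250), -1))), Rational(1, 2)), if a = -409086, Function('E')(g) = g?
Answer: Mul(Rational(1, 39), I, Pow(622219819, Rational(1, 2))) ≈ Mul(639.60, I)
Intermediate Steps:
Pow(Add(a, Function('E')(Pow(Add(133, -250), -1))), Rational(1, 2)) = Pow(Add(-409086, Pow(Add(133, -250), -1)), Rational(1, 2)) = Pow(Add(-409086, Pow(-117, -1)), Rational(1, 2)) = Pow(Add(-409086, Rational(-1, 117)), Rational(1, 2)) = Pow(Rational(-47863063, 117), Rational(1, 2)) = Mul(Rational(1, 39), I, Pow(622219819, Rational(1, 2)))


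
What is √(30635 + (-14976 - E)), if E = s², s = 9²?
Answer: √9098 ≈ 95.383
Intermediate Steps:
s = 81
E = 6561 (E = 81² = 6561)
√(30635 + (-14976 - E)) = √(30635 + (-14976 - 1*6561)) = √(30635 + (-14976 - 6561)) = √(30635 - 21537) = √9098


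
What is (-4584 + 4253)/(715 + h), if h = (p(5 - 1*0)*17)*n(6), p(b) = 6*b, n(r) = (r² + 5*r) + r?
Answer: -331/37435 ≈ -0.0088420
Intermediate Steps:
n(r) = r² + 6*r
h = 36720 (h = ((6*(5 - 1*0))*17)*(6*(6 + 6)) = ((6*(5 + 0))*17)*(6*12) = ((6*5)*17)*72 = (30*17)*72 = 510*72 = 36720)
(-4584 + 4253)/(715 + h) = (-4584 + 4253)/(715 + 36720) = -331/37435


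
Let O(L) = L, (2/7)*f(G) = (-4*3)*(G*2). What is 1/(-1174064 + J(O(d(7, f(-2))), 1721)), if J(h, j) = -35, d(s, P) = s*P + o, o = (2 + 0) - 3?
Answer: -1/1174099 ≈ -8.5172e-7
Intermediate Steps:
o = -1 (o = 2 - 3 = -1)
f(G) = -84*G (f(G) = 7*((-4*3)*(G*2))/2 = 7*(-24*G)/2 = -84*G)
d(s, P) = -1 + P*s (d(s, P) = s*P - 1 = P*s - 1 = -1 + P*s)
1/(-1174064 + J(O(d(7, f(-2))), 1721)) = 1/(-1174064 - 35) = 1/(-1174099) = -1/1174099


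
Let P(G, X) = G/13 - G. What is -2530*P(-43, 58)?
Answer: -1305480/13 ≈ -1.0042e+5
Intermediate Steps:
P(G, X) = -12*G/13 (P(G, X) = G*(1/13) - G = G/13 - G = -12*G/13)
-2530*P(-43, 58) = -(-30360)*(-43)/13 = -2530*516/13 = -1305480/13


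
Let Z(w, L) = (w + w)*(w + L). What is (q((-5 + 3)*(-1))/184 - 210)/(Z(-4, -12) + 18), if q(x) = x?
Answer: -19319/13432 ≈ -1.4383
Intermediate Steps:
Z(w, L) = 2*w*(L + w) (Z(w, L) = (2*w)*(L + w) = 2*w*(L + w))
(q((-5 + 3)*(-1))/184 - 210)/(Z(-4, -12) + 18) = (((-5 + 3)*(-1))/184 - 210)/(2*(-4)*(-12 - 4) + 18) = (-2*(-1)*(1/184) - 210)/(2*(-4)*(-16) + 18) = (2*(1/184) - 210)/(128 + 18) = (1/92 - 210)/146 = -19319/92*1/146 = -19319/13432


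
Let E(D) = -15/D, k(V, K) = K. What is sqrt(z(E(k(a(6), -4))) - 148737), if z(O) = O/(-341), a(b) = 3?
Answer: I*sqrt(69181153503)/682 ≈ 385.66*I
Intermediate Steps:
z(O) = -O/341 (z(O) = O*(-1/341) = -O/341)
sqrt(z(E(k(a(6), -4))) - 148737) = sqrt(-(-15)/(341*(-4)) - 148737) = sqrt(-(-15)*(-1)/(341*4) - 148737) = sqrt(-1/341*15/4 - 148737) = sqrt(-15/1364 - 148737) = sqrt(-202877283/1364) = I*sqrt(69181153503)/682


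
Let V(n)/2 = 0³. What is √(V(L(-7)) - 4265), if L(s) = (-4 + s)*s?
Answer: I*√4265 ≈ 65.307*I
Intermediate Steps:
L(s) = s*(-4 + s)
V(n) = 0 (V(n) = 2*0³ = 2*0 = 0)
√(V(L(-7)) - 4265) = √(0 - 4265) = √(-4265) = I*√4265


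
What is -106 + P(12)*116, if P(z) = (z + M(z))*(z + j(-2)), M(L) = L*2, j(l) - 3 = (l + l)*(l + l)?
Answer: 129350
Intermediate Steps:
j(l) = 3 + 4*l**2 (j(l) = 3 + (l + l)*(l + l) = 3 + (2*l)*(2*l) = 3 + 4*l**2)
M(L) = 2*L
P(z) = 3*z*(19 + z) (P(z) = (z + 2*z)*(z + (3 + 4*(-2)**2)) = (3*z)*(z + (3 + 4*4)) = (3*z)*(z + (3 + 16)) = (3*z)*(z + 19) = (3*z)*(19 + z) = 3*z*(19 + z))
-106 + P(12)*116 = -106 + (3*12*(19 + 12))*116 = -106 + (3*12*31)*116 = -106 + 1116*116 = -106 + 129456 = 129350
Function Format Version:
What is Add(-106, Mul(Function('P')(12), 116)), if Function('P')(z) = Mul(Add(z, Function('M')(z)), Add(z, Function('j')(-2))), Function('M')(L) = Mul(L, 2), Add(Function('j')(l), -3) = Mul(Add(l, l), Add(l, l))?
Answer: 129350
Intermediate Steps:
Function('j')(l) = Add(3, Mul(4, Pow(l, 2))) (Function('j')(l) = Add(3, Mul(Add(l, l), Add(l, l))) = Add(3, Mul(Mul(2, l), Mul(2, l))) = Add(3, Mul(4, Pow(l, 2))))
Function('M')(L) = Mul(2, L)
Function('P')(z) = Mul(3, z, Add(19, z)) (Function('P')(z) = Mul(Add(z, Mul(2, z)), Add(z, Add(3, Mul(4, Pow(-2, 2))))) = Mul(Mul(3, z), Add(z, Add(3, Mul(4, 4)))) = Mul(Mul(3, z), Add(z, Add(3, 16))) = Mul(Mul(3, z), Add(z, 19)) = Mul(Mul(3, z), Add(19, z)) = Mul(3, z, Add(19, z)))
Add(-106, Mul(Function('P')(12), 116)) = Add(-106, Mul(Mul(3, 12, Add(19, 12)), 116)) = Add(-106, Mul(Mul(3, 12, 31), 116)) = Add(-106, Mul(1116, 116)) = Add(-106, 129456) = 129350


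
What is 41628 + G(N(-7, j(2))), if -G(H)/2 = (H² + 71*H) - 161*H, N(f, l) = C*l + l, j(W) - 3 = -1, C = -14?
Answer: 35596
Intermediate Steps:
j(W) = 2 (j(W) = 3 - 1 = 2)
N(f, l) = -13*l (N(f, l) = -14*l + l = -13*l)
G(H) = -2*H² + 180*H (G(H) = -2*((H² + 71*H) - 161*H) = -2*(H² - 90*H) = -2*H² + 180*H)
41628 + G(N(-7, j(2))) = 41628 + 2*(-13*2)*(90 - (-13)*2) = 41628 + 2*(-26)*(90 - 1*(-26)) = 41628 + 2*(-26)*(90 + 26) = 41628 + 2*(-26)*116 = 41628 - 6032 = 35596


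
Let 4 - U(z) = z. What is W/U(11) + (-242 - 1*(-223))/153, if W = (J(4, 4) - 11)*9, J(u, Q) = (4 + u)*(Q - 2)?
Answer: -7018/1071 ≈ -6.5528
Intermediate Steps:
U(z) = 4 - z
J(u, Q) = (-2 + Q)*(4 + u) (J(u, Q) = (4 + u)*(-2 + Q) = (-2 + Q)*(4 + u))
W = 45 (W = ((-8 - 2*4 + 4*4 + 4*4) - 11)*9 = ((-8 - 8 + 16 + 16) - 11)*9 = (16 - 11)*9 = 5*9 = 45)
W/U(11) + (-242 - 1*(-223))/153 = 45/(4 - 1*11) + (-242 - 1*(-223))/153 = 45/(4 - 11) + (-242 + 223)*(1/153) = 45/(-7) - 19*1/153 = 45*(-⅐) - 19/153 = -45/7 - 19/153 = -7018/1071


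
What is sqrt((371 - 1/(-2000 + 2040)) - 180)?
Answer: sqrt(76390)/20 ≈ 13.819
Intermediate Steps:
sqrt((371 - 1/(-2000 + 2040)) - 180) = sqrt((371 - 1/40) - 180) = sqrt(14839/40 - 180) = sqrt(7639/40) = sqrt(76390)/20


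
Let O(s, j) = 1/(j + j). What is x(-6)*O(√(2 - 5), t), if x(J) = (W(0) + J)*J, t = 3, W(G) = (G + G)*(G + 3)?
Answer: 6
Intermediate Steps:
W(G) = 2*G*(3 + G) (W(G) = (2*G)*(3 + G) = 2*G*(3 + G))
x(J) = J² (x(J) = (2*0*(3 + 0) + J)*J = (2*0*3 + J)*J = (0 + J)*J = J*J = J²)
O(s, j) = 1/(2*j)
x(-6)*O(√(2 - 5), t) = (-6)²*((½)/3) = 36*((½)*(⅓)) = 36*(⅙) = 6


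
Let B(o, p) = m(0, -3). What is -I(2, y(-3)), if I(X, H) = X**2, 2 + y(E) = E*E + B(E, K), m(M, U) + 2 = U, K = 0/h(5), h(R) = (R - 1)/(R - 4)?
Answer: -4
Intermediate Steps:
h(R) = (-1 + R)/(-4 + R)
K = 0 (K = 0/(((-1 + 5)/(-4 + 5))) = 0/((4/1)) = 0/((1*4)) = 0/4 = 0*(1/4) = 0)
m(M, U) = -2 + U
B(o, p) = -5 (B(o, p) = -2 - 3 = -5)
y(E) = -7 + E**2 (y(E) = -2 + (E*E - 5) = -2 + (E**2 - 5) = -2 + (-5 + E**2) = -7 + E**2)
-I(2, y(-3)) = -1*2**2 = -1*4 = -4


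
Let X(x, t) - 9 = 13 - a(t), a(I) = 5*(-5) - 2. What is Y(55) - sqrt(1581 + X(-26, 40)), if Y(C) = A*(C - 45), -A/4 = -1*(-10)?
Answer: -400 - sqrt(1630) ≈ -440.37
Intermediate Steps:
A = -40 (A = -(-4)*(-10) = -4*10 = -40)
a(I) = -27 (a(I) = -25 - 2 = -27)
X(x, t) = 49 (X(x, t) = 9 + (13 - 1*(-27)) = 9 + (13 + 27) = 9 + 40 = 49)
Y(C) = 1800 - 40*C (Y(C) = -40*(C - 45) = -40*(-45 + C) = 1800 - 40*C)
Y(55) - sqrt(1581 + X(-26, 40)) = (1800 - 40*55) - sqrt(1581 + 49) = (1800 - 2200) - sqrt(1630) = -400 - sqrt(1630)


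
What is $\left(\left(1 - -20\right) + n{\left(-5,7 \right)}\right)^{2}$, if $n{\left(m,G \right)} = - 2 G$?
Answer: $49$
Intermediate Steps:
$\left(\left(1 - -20\right) + n{\left(-5,7 \right)}\right)^{2} = \left(\left(1 - -20\right) - 14\right)^{2} = \left(\left(1 + 20\right) - 14\right)^{2} = \left(21 - 14\right)^{2} = 7^{2} = 49$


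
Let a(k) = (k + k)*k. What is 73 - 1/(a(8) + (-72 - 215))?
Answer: 11608/159 ≈ 73.006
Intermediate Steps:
a(k) = 2*k² (a(k) = (2*k)*k = 2*k²)
73 - 1/(a(8) + (-72 - 215)) = 73 - 1/(2*8² + (-72 - 215)) = 73 - 1/(2*64 - 287) = 73 - 1/(128 - 287) = 73 - 1/(-159) = 73 - 1*(-1/159) = 73 + 1/159 = 11608/159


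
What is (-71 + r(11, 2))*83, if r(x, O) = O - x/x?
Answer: -5810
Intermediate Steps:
r(x, O) = -1 + O (r(x, O) = O - 1*1 = O - 1 = -1 + O)
(-71 + r(11, 2))*83 = (-71 + (-1 + 2))*83 = (-71 + 1)*83 = -70*83 = -5810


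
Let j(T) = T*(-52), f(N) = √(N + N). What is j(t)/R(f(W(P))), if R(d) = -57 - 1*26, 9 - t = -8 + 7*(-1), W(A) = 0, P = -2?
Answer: 1248/83 ≈ 15.036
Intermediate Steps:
f(N) = √2*√N (f(N) = √(2*N) = √2*√N)
t = 24 (t = 9 - (-8 + 7*(-1)) = 9 - (-8 - 7) = 9 - 1*(-15) = 9 + 15 = 24)
R(d) = -83 (R(d) = -57 - 26 = -83)
j(T) = -52*T
j(t)/R(f(W(P))) = -52*24/(-83) = -1248*(-1/83) = 1248/83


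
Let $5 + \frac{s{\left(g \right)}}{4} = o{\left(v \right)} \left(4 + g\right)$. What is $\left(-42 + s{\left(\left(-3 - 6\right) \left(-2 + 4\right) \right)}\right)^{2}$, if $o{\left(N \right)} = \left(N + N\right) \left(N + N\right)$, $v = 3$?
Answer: $4318084$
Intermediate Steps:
$o{\left(N \right)} = 4 N^{2}$ ($o{\left(N \right)} = 2 N 2 N = 4 N^{2}$)
$s{\left(g \right)} = 556 + 144 g$ ($s{\left(g \right)} = -20 + 4 \cdot 4 \cdot 3^{2} \left(4 + g\right) = -20 + 4 \cdot 4 \cdot 9 \left(4 + g\right) = -20 + 4 \cdot 36 \left(4 + g\right) = -20 + 4 \left(144 + 36 g\right) = -20 + \left(576 + 144 g\right) = 556 + 144 g$)
$\left(-42 + s{\left(\left(-3 - 6\right) \left(-2 + 4\right) \right)}\right)^{2} = \left(-42 + \left(556 + 144 \left(-3 - 6\right) \left(-2 + 4\right)\right)\right)^{2} = \left(-42 + \left(556 + 144 \left(\left(-9\right) 2\right)\right)\right)^{2} = \left(-42 + \left(556 + 144 \left(-18\right)\right)\right)^{2} = \left(-42 + \left(556 - 2592\right)\right)^{2} = \left(-42 - 2036\right)^{2} = \left(-2078\right)^{2} = 4318084$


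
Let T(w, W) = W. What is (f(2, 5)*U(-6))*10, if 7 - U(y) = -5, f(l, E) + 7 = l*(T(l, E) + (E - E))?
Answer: 360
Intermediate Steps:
f(l, E) = -7 + E*l (f(l, E) = -7 + l*(E + (E - E)) = -7 + l*(E + 0) = -7 + l*E = -7 + E*l)
U(y) = 12 (U(y) = 7 - 1*(-5) = 7 + 5 = 12)
(f(2, 5)*U(-6))*10 = ((-7 + 5*2)*12)*10 = ((-7 + 10)*12)*10 = (3*12)*10 = 36*10 = 360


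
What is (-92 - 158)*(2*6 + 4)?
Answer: -4000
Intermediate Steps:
(-92 - 158)*(2*6 + 4) = -250*(12 + 4) = -250*16 = -4000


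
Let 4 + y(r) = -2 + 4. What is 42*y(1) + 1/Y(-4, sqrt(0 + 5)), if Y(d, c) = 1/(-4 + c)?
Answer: -88 + sqrt(5) ≈ -85.764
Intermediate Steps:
y(r) = -2 (y(r) = -4 + (-2 + 4) = -4 + 2 = -2)
42*y(1) + 1/Y(-4, sqrt(0 + 5)) = 42*(-2) + 1/(1/(-4 + sqrt(0 + 5))) = -84 + 1/(1/(-4 + sqrt(5))) = -84 + (-4 + sqrt(5)) = -88 + sqrt(5)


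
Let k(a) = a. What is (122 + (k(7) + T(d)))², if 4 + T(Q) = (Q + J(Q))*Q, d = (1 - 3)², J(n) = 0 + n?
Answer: 24649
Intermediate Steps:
J(n) = n
d = 4 (d = (-2)² = 4)
T(Q) = -4 + 2*Q² (T(Q) = -4 + (Q + Q)*Q = -4 + (2*Q)*Q = -4 + 2*Q²)
(122 + (k(7) + T(d)))² = (122 + (7 + (-4 + 2*4²)))² = (122 + (7 + (-4 + 2*16)))² = (122 + (7 + (-4 + 32)))² = (122 + (7 + 28))² = (122 + 35)² = 157² = 24649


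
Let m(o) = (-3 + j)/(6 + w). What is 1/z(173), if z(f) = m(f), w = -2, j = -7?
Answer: -2/5 ≈ -0.40000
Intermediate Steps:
m(o) = -5/2 (m(o) = (-3 - 7)/(6 - 2) = -10/4 = -10*1/4 = -5/2)
z(f) = -5/2
1/z(173) = 1/(-5/2) = -2/5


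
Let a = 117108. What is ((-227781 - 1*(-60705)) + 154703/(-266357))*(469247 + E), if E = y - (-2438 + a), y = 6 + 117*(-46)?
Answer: -15540148780798835/266357 ≈ -5.8343e+10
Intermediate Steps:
y = -5376 (y = 6 - 5382 = -5376)
E = -120046 (E = -5376 - (-2438 + 117108) = -5376 - 1*114670 = -5376 - 114670 = -120046)
((-227781 - 1*(-60705)) + 154703/(-266357))*(469247 + E) = ((-227781 - 1*(-60705)) + 154703/(-266357))*(469247 - 120046) = ((-227781 + 60705) + 154703*(-1/266357))*349201 = (-167076 - 154703/266357)*349201 = -44502016835/266357*349201 = -15540148780798835/266357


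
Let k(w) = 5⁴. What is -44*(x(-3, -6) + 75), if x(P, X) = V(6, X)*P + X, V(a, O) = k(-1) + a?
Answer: 80256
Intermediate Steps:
k(w) = 625
V(a, O) = 625 + a
x(P, X) = X + 631*P (x(P, X) = (625 + 6)*P + X = 631*P + X = X + 631*P)
-44*(x(-3, -6) + 75) = -44*((-6 + 631*(-3)) + 75) = -44*((-6 - 1893) + 75) = -44*(-1899 + 75) = -44*(-1824) = 80256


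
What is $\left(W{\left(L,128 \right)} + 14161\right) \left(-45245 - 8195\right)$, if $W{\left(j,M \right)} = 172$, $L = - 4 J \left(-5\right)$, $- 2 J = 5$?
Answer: $-765955520$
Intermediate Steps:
$J = - \frac{5}{2}$ ($J = \left(- \frac{1}{2}\right) 5 = - \frac{5}{2} \approx -2.5$)
$L = -50$ ($L = \left(-4\right) \left(- \frac{5}{2}\right) \left(-5\right) = 10 \left(-5\right) = -50$)
$\left(W{\left(L,128 \right)} + 14161\right) \left(-45245 - 8195\right) = \left(172 + 14161\right) \left(-45245 - 8195\right) = 14333 \left(-53440\right) = -765955520$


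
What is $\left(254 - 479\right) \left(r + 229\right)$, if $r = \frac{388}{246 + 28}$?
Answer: $- \frac{7102575}{137} \approx -51844.0$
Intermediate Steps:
$r = \frac{194}{137}$ ($r = \frac{388}{274} = 388 \cdot \frac{1}{274} = \frac{194}{137} \approx 1.4161$)
$\left(254 - 479\right) \left(r + 229\right) = \left(254 - 479\right) \left(\frac{194}{137} + 229\right) = \left(-225\right) \frac{31567}{137} = - \frac{7102575}{137}$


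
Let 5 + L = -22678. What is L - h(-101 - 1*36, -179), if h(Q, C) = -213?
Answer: -22470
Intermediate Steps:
L = -22683 (L = -5 - 22678 = -22683)
L - h(-101 - 1*36, -179) = -22683 - 1*(-213) = -22683 + 213 = -22470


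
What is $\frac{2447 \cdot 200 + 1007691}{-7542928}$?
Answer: $- \frac{1497091}{7542928} \approx -0.19848$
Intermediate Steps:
$\frac{2447 \cdot 200 + 1007691}{-7542928} = \left(489400 + 1007691\right) \left(- \frac{1}{7542928}\right) = 1497091 \left(- \frac{1}{7542928}\right) = - \frac{1497091}{7542928}$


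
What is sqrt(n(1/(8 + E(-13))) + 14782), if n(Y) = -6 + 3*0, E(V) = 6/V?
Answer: 2*sqrt(3694) ≈ 121.56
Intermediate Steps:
n(Y) = -6 (n(Y) = -6 + 0 = -6)
sqrt(n(1/(8 + E(-13))) + 14782) = sqrt(-6 + 14782) = sqrt(14776) = 2*sqrt(3694)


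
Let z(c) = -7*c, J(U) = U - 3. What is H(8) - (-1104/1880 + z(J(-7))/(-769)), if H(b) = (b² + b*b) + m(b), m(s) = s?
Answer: 24699812/180715 ≈ 136.68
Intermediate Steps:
J(U) = -3 + U
H(b) = b + 2*b² (H(b) = (b² + b*b) + b = (b² + b²) + b = 2*b² + b = b + 2*b²)
H(8) - (-1104/1880 + z(J(-7))/(-769)) = 8*(1 + 2*8) - (-1104/1880 - 7*(-3 - 7)/(-769)) = 8*(1 + 16) - (-1104*1/1880 - 7*(-10)*(-1/769)) = 8*17 - (-138/235 + 70*(-1/769)) = 136 - (-138/235 - 70/769) = 136 - 1*(-122572/180715) = 136 + 122572/180715 = 24699812/180715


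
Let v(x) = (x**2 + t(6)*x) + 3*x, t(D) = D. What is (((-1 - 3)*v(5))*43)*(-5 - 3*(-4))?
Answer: -84280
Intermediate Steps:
v(x) = x**2 + 9*x (v(x) = (x**2 + 6*x) + 3*x = x**2 + 9*x)
(((-1 - 3)*v(5))*43)*(-5 - 3*(-4)) = (((-1 - 3)*(5*(9 + 5)))*43)*(-5 - 3*(-4)) = (-20*14*43)*(-5 + 12) = (-4*70*43)*7 = -280*43*7 = -12040*7 = -84280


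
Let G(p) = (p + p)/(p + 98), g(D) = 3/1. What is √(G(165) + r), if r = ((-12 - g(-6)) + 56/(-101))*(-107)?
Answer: √1175222585483/26563 ≈ 40.812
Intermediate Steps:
g(D) = 3 (g(D) = 3*1 = 3)
G(p) = 2*p/(98 + p) (G(p) = (2*p)/(98 + p) = 2*p/(98 + p))
r = 168097/101 (r = ((-12 - 1*3) + 56/(-101))*(-107) = ((-12 - 3) + 56*(-1/101))*(-107) = (-15 - 56/101)*(-107) = -1571/101*(-107) = 168097/101 ≈ 1664.3)
√(G(165) + r) = √(2*165/(98 + 165) + 168097/101) = √(2*165/263 + 168097/101) = √(2*165*(1/263) + 168097/101) = √(330/263 + 168097/101) = √(44242841/26563) = √1175222585483/26563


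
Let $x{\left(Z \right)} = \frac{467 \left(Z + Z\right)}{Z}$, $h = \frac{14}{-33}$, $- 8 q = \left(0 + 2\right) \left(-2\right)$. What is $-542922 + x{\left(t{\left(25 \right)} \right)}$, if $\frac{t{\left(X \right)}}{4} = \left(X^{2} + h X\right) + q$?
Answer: $-541988$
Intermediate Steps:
$q = \frac{1}{2}$ ($q = - \frac{\left(0 + 2\right) \left(-2\right)}{8} = - \frac{2 \left(-2\right)}{8} = \left(- \frac{1}{8}\right) \left(-4\right) = \frac{1}{2} \approx 0.5$)
$h = - \frac{14}{33}$ ($h = 14 \left(- \frac{1}{33}\right) = - \frac{14}{33} \approx -0.42424$)
$t{\left(X \right)} = 2 + 4 X^{2} - \frac{56 X}{33}$ ($t{\left(X \right)} = 4 \left(\left(X^{2} - \frac{14 X}{33}\right) + \frac{1}{2}\right) = 4 \left(\frac{1}{2} + X^{2} - \frac{14 X}{33}\right) = 2 + 4 X^{2} - \frac{56 X}{33}$)
$x{\left(Z \right)} = 934$ ($x{\left(Z \right)} = \frac{467 \cdot 2 Z}{Z} = \frac{934 Z}{Z} = 934$)
$-542922 + x{\left(t{\left(25 \right)} \right)} = -542922 + 934 = -541988$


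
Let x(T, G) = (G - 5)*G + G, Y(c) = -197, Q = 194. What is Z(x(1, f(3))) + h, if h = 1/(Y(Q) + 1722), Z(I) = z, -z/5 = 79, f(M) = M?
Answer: -602374/1525 ≈ -395.00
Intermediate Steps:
x(T, G) = G + G*(-5 + G) (x(T, G) = (-5 + G)*G + G = G*(-5 + G) + G = G + G*(-5 + G))
z = -395 (z = -5*79 = -395)
Z(I) = -395
h = 1/1525 (h = 1/(-197 + 1722) = 1/1525 ≈ 0.00065574)
Z(x(1, f(3))) + h = -395 + 1/1525 = -602374/1525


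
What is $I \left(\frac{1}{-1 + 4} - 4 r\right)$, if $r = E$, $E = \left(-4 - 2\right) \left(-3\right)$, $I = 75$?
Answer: $-5375$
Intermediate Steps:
$E = 18$ ($E = \left(-6\right) \left(-3\right) = 18$)
$r = 18$
$I \left(\frac{1}{-1 + 4} - 4 r\right) = 75 \left(\frac{1}{-1 + 4} - 72\right) = 75 \left(\frac{1}{3} - 72\right) = 75 \left(- \frac{215}{3}\right) = -5375$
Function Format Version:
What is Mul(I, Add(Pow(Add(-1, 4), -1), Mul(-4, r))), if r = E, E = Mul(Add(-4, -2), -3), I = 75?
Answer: -5375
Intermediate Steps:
E = 18 (E = Mul(-6, -3) = 18)
r = 18
Mul(I, Add(Pow(Add(-1, 4), -1), Mul(-4, r))) = Mul(75, Add(Pow(Add(-1, 4), -1), Mul(-4, 18))) = Mul(75, Add(Pow(3, -1), -72)) = Mul(75, Add(Rational(1, 3), -72)) = Mul(75, Rational(-215, 3)) = -5375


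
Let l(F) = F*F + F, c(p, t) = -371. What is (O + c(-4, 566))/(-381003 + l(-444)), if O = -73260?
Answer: 73631/184311 ≈ 0.39949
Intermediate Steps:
l(F) = F + F**2 (l(F) = F**2 + F = F + F**2)
(O + c(-4, 566))/(-381003 + l(-444)) = (-73260 - 371)/(-381003 - 444*(1 - 444)) = -73631/(-381003 - 444*(-443)) = -73631/(-381003 + 196692) = -73631/(-184311) = -73631*(-1/184311) = 73631/184311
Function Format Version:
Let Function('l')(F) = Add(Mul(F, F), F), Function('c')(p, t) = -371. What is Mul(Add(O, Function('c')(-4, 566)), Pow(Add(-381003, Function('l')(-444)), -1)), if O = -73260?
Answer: Rational(73631, 184311) ≈ 0.39949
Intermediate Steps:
Function('l')(F) = Add(F, Pow(F, 2)) (Function('l')(F) = Add(Pow(F, 2), F) = Add(F, Pow(F, 2)))
Mul(Add(O, Function('c')(-4, 566)), Pow(Add(-381003, Function('l')(-444)), -1)) = Mul(Add(-73260, -371), Pow(Add(-381003, Mul(-444, Add(1, -444))), -1)) = Mul(-73631, Pow(Add(-381003, Mul(-444, -443)), -1)) = Mul(-73631, Pow(Add(-381003, 196692), -1)) = Mul(-73631, Pow(-184311, -1)) = Mul(-73631, Rational(-1, 184311)) = Rational(73631, 184311)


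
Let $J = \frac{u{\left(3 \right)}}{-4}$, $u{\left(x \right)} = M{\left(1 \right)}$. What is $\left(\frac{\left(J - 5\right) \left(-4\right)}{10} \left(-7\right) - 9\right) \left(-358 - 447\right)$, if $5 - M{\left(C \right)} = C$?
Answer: $20769$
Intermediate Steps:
$M{\left(C \right)} = 5 - C$
$u{\left(x \right)} = 4$ ($u{\left(x \right)} = 5 - 1 = 4$)
$J = -1$ ($J = \frac{4}{-4} = 4 \left(- \frac{1}{4}\right) = -1$)
$\left(\frac{\left(J - 5\right) \left(-4\right)}{10} \left(-7\right) - 9\right) \left(-358 - 447\right) = \left(\frac{\left(-1 - 5\right) \left(-4\right)}{10} \left(-7\right) - 9\right) \left(-358 - 447\right) = \left(\left(-6\right) \left(-4\right) \frac{1}{10} \left(-7\right) - 9\right) \left(-805\right) = \left(24 \cdot \frac{1}{10} \left(-7\right) - 9\right) \left(-805\right) = \left(\frac{12}{5} \left(-7\right) - 9\right) \left(-805\right) = \left(- \frac{84}{5} - 9\right) \left(-805\right) = \left(- \frac{129}{5}\right) \left(-805\right) = 20769$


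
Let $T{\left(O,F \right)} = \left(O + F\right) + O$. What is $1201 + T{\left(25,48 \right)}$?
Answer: $1299$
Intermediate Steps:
$T{\left(O,F \right)} = F + 2 O$ ($T{\left(O,F \right)} = \left(F + O\right) + O = F + 2 O$)
$1201 + T{\left(25,48 \right)} = 1201 + \left(48 + 2 \cdot 25\right) = 1201 + \left(48 + 50\right) = 1201 + 98 = 1299$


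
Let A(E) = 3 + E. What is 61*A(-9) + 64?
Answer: -302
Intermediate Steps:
61*A(-9) + 64 = 61*(3 - 9) + 64 = 61*(-6) + 64 = -366 + 64 = -302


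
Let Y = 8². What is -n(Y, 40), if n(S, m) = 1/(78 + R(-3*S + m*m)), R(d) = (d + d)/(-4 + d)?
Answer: -351/28082 ≈ -0.012499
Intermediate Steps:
R(d) = 2*d/(-4 + d) (R(d) = (2*d)/(-4 + d) = 2*d/(-4 + d))
Y = 64
n(S, m) = 1/(78 + 2*(m² - 3*S)/(-4 + m² - 3*S)) (n(S, m) = 1/(78 + 2*(-3*S + m*m)/(-4 + (-3*S + m*m))) = 1/(78 + 2*(-3*S + m²)/(-4 + (-3*S + m²))) = 1/(78 + 2*(m² - 3*S)/(-4 + (m² - 3*S))) = 1/(78 + 2*(m² - 3*S)/(-4 + m² - 3*S)))
-n(Y, 40) = -(4 - 1*40² + 3*64)/(8*(39 - 10*40² + 30*64)) = -(4 - 1*1600 + 192)/(8*(39 - 10*1600 + 1920)) = -(4 - 1600 + 192)/(8*(39 - 16000 + 1920)) = -(-1404)/(8*(-14041)) = -(-1)*(-1404)/(8*14041) = -1*351/28082 = -351/28082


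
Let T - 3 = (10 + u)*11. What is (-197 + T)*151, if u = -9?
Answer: -27633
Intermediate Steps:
T = 14 (T = 3 + (10 - 9)*11 = 3 + 1*11 = 3 + 11 = 14)
(-197 + T)*151 = (-197 + 14)*151 = -183*151 = -27633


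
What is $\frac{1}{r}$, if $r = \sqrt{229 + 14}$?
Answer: $\frac{\sqrt{3}}{27} \approx 0.06415$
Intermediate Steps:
$r = 9 \sqrt{3}$ ($r = \sqrt{243} = 9 \sqrt{3} \approx 15.588$)
$\frac{1}{r} = \frac{1}{9 \sqrt{3}} = \frac{\sqrt{3}}{27}$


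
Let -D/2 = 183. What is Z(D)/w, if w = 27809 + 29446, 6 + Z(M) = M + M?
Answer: -246/19085 ≈ -0.012890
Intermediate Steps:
D = -366 (D = -2*183 = -366)
Z(M) = -6 + 2*M (Z(M) = -6 + (M + M) = -6 + 2*M)
w = 57255
Z(D)/w = (-6 + 2*(-366))/57255 = (-6 - 732)*(1/57255) = -738*1/57255 = -246/19085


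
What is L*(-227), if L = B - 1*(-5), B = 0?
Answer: -1135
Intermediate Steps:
L = 5 (L = 0 - 1*(-5) = 0 + 5 = 5)
L*(-227) = 5*(-227) = -1135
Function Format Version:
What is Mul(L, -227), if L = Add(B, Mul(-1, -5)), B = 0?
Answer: -1135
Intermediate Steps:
L = 5 (L = Add(0, Mul(-1, -5)) = Add(0, 5) = 5)
Mul(L, -227) = Mul(5, -227) = -1135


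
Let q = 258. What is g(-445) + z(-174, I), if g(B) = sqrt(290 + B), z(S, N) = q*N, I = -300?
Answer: -77400 + I*sqrt(155) ≈ -77400.0 + 12.45*I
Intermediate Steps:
z(S, N) = 258*N
g(-445) + z(-174, I) = sqrt(290 - 445) + 258*(-300) = sqrt(-155) - 77400 = I*sqrt(155) - 77400 = -77400 + I*sqrt(155)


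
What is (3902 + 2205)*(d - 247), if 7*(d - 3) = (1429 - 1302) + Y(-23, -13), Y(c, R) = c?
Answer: -9795628/7 ≈ -1.3994e+6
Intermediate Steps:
d = 125/7 (d = 3 + ((1429 - 1302) - 23)/7 = 3 + (127 - 23)/7 = 3 + (⅐)*104 = 3 + 104/7 = 125/7 ≈ 17.857)
(3902 + 2205)*(d - 247) = (3902 + 2205)*(125/7 - 247) = 6107*(-1604/7) = -9795628/7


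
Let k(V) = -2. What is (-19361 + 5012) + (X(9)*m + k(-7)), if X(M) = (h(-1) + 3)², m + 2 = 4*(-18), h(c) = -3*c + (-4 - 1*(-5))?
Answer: -17977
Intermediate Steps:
h(c) = 1 - 3*c (h(c) = -3*c + (-4 + 5) = -3*c + 1 = 1 - 3*c)
m = -74 (m = -2 + 4*(-18) = -2 - 72 = -74)
X(M) = 49 (X(M) = ((1 - 3*(-1)) + 3)² = ((1 + 3) + 3)² = (4 + 3)² = 7² = 49)
(-19361 + 5012) + (X(9)*m + k(-7)) = (-19361 + 5012) + (49*(-74) - 2) = -14349 + (-3626 - 2) = -14349 - 3628 = -17977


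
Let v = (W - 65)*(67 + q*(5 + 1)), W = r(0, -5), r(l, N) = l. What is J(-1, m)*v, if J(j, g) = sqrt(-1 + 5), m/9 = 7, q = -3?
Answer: -6370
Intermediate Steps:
m = 63 (m = 9*7 = 63)
W = 0
J(j, g) = 2 (J(j, g) = sqrt(4) = 2)
v = -3185 (v = (0 - 65)*(67 - 3*(5 + 1)) = -65*(67 - 3*6) = -65*(67 - 18) = -65*49 = -3185)
J(-1, m)*v = 2*(-3185) = -6370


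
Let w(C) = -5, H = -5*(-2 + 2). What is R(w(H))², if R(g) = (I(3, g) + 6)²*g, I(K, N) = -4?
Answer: 400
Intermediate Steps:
H = 0 (H = -5*0 = 0)
R(g) = 4*g (R(g) = (-4 + 6)²*g = 2²*g = 4*g)
R(w(H))² = (4*(-5))² = (-20)² = 400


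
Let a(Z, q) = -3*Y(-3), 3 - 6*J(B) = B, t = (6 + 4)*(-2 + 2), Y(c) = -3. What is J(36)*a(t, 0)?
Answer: -99/2 ≈ -49.500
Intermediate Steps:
t = 0 (t = 10*0 = 0)
J(B) = ½ - B/6
a(Z, q) = 9 (a(Z, q) = -3*(-3) = 9)
J(36)*a(t, 0) = (½ - ⅙*36)*9 = (½ - 6)*9 = -11/2*9 = -99/2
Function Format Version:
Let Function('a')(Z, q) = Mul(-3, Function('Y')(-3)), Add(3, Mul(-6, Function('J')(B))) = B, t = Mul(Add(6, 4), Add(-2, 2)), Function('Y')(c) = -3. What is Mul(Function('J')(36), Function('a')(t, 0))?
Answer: Rational(-99, 2) ≈ -49.500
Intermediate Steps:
t = 0 (t = Mul(10, 0) = 0)
Function('J')(B) = Add(Rational(1, 2), Mul(Rational(-1, 6), B))
Function('a')(Z, q) = 9 (Function('a')(Z, q) = Mul(-3, -3) = 9)
Mul(Function('J')(36), Function('a')(t, 0)) = Mul(Add(Rational(1, 2), Mul(Rational(-1, 6), 36)), 9) = Mul(Add(Rational(1, 2), -6), 9) = Mul(Rational(-11, 2), 9) = Rational(-99, 2)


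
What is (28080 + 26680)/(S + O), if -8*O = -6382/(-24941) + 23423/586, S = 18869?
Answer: 6402725822080/2205639852657 ≈ 2.9029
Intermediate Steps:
O = -587932895/116923408 (O = -(-6382/(-24941) + 23423/586)/8 = -(-6382*(-1/24941) + 23423*(1/586))/8 = -(6382/24941 + 23423/586)/8 = -1/8*587932895/14615426 = -587932895/116923408 ≈ -5.0284)
(28080 + 26680)/(S + O) = (28080 + 26680)/(18869 - 587932895/116923408) = 54760/(2205639852657/116923408) = 54760*(116923408/2205639852657) = 6402725822080/2205639852657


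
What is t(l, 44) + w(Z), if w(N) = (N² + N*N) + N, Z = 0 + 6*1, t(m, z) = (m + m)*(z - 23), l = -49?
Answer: -1980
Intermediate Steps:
t(m, z) = 2*m*(-23 + z) (t(m, z) = (2*m)*(-23 + z) = 2*m*(-23 + z))
Z = 6 (Z = 0 + 6 = 6)
w(N) = N + 2*N² (w(N) = (N² + N²) + N = 2*N² + N = N + 2*N²)
t(l, 44) + w(Z) = 2*(-49)*(-23 + 44) + 6*(1 + 2*6) = 2*(-49)*21 + 6*(1 + 12) = -2058 + 6*13 = -2058 + 78 = -1980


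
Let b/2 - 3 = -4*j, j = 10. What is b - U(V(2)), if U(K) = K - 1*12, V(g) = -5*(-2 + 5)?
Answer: -47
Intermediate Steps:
V(g) = -15 (V(g) = -5*3 = -15)
b = -74 (b = 6 + 2*(-4*10) = 6 + 2*(-40) = 6 - 80 = -74)
U(K) = -12 + K (U(K) = K - 12 = -12 + K)
b - U(V(2)) = -74 - (-12 - 15) = -74 - 1*(-27) = -74 + 27 = -47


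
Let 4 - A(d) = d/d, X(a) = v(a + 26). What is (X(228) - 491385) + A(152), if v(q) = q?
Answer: -491128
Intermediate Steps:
X(a) = 26 + a (X(a) = a + 26 = 26 + a)
A(d) = 3 (A(d) = 4 - d/d = 4 - 1*1 = 4 - 1 = 3)
(X(228) - 491385) + A(152) = ((26 + 228) - 491385) + 3 = (254 - 491385) + 3 = -491131 + 3 = -491128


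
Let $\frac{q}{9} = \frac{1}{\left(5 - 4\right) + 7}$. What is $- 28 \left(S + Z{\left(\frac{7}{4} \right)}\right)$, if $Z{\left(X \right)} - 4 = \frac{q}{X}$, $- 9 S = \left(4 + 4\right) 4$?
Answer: $- \frac{274}{9} \approx -30.444$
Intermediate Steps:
$S = - \frac{32}{9}$ ($S = - \frac{\left(4 + 4\right) 4}{9} = - \frac{8 \cdot 4}{9} = \left(- \frac{1}{9}\right) 32 = - \frac{32}{9} \approx -3.5556$)
$q = \frac{9}{8}$ ($q = \frac{9}{\left(5 - 4\right) + 7} = \frac{9}{1 + 7} = \frac{9}{8} \approx 1.125$)
$Z{\left(X \right)} = 4 + \frac{9}{8 X}$
$- 28 \left(S + Z{\left(\frac{7}{4} \right)}\right) = - 28 \left(- \frac{32}{9} + \left(4 + \frac{9}{8 \cdot \frac{7}{4}}\right)\right) = - 28 \left(- \frac{32}{9} + \left(4 + \frac{9}{8} \cdot \frac{4}{7}\right)\right) = - 28 \left(- \frac{32}{9} + \left(4 + \frac{9}{14}\right)\right) = - 28 \left(- \frac{32}{9} + \frac{65}{14}\right) = \left(-28\right) \frac{137}{126} = - \frac{274}{9}$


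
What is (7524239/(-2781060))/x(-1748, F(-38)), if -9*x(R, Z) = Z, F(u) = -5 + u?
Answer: -22572717/39861860 ≈ -0.56627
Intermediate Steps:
x(R, Z) = -Z/9
(7524239/(-2781060))/x(-1748, F(-38)) = (7524239/(-2781060))/((-(-5 - 38)/9)) = (7524239*(-1/2781060))/((-1/9*(-43))) = -7524239/(2781060*43/9) = -7524239/2781060*9/43 = -22572717/39861860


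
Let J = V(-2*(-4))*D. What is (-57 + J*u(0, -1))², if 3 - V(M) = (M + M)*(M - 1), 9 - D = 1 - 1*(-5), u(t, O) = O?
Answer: 72900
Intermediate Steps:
D = 3 (D = 9 - (1 - 1*(-5)) = 9 - (1 + 5) = 9 - 1*6 = 9 - 6 = 3)
V(M) = 3 - 2*M*(-1 + M) (V(M) = 3 - (M + M)*(M - 1) = 3 - 2*M*(-1 + M))
J = -327 (J = (3 - 2*(-2*(-4))² + 2*(-2*(-4)))*3 = (3 - 2*8² + 2*8)*3 = (3 - 2*64 + 16)*3 = (3 - 128 + 16)*3 = -109*3 = -327)
(-57 + J*u(0, -1))² = (-57 - 327*(-1))² = (-57 + 327)² = 270² = 72900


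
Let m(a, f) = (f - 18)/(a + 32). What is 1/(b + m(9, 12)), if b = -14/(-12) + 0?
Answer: 246/251 ≈ 0.98008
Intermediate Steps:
b = 7/6 (b = -14*(-1/12) + 0 = 7/6 + 0 = 7/6 ≈ 1.1667)
m(a, f) = (-18 + f)/(32 + a)
1/(b + m(9, 12)) = 1/(7/6 + (-18 + 12)/(32 + 9)) = 1/(7/6 - 6/41) = 1/(251/246) = 246/251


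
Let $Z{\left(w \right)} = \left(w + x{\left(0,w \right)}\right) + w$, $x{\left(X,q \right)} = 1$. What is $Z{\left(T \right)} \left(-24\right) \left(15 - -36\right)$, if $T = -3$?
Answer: $6120$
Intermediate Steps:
$Z{\left(w \right)} = 1 + 2 w$ ($Z{\left(w \right)} = \left(w + 1\right) + w = \left(1 + w\right) + w = 1 + 2 w$)
$Z{\left(T \right)} \left(-24\right) \left(15 - -36\right) = \left(1 + 2 \left(-3\right)\right) \left(-24\right) \left(15 - -36\right) = \left(1 - 6\right) \left(-24\right) \left(15 + 36\right) = \left(-5\right) \left(-24\right) 51 = 120 \cdot 51 = 6120$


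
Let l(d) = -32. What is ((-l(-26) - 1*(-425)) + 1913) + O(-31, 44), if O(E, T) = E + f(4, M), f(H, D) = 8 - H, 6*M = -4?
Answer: 2343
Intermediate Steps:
M = -⅔ (M = (⅙)*(-4) = -⅔ ≈ -0.66667)
O(E, T) = 4 + E (O(E, T) = E + (8 - 1*4) = E + (8 - 4) = E + 4 = 4 + E)
((-l(-26) - 1*(-425)) + 1913) + O(-31, 44) = ((-1*(-32) - 1*(-425)) + 1913) + (4 - 31) = ((32 + 425) + 1913) - 27 = (457 + 1913) - 27 = 2370 - 27 = 2343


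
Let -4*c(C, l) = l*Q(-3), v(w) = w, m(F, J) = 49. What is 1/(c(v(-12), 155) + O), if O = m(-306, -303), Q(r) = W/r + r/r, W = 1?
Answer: 6/139 ≈ 0.043165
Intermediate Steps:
Q(r) = 1 + 1/r (Q(r) = 1/r + r/r = 1/r + 1 = 1 + 1/r)
O = 49
c(C, l) = -l/6 (c(C, l) = -l*(1 - 3)/(-3)/4 = -l*(-⅓*(-2))/4 = -l*2/(4*3) = -l/6)
1/(c(v(-12), 155) + O) = 1/(-⅙*155 + 49) = 1/(-155/6 + 49) = 1/(139/6) = 6/139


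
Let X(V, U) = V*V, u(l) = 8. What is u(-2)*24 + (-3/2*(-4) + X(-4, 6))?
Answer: 214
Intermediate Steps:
X(V, U) = V²
u(-2)*24 + (-3/2*(-4) + X(-4, 6)) = 8*24 + (-3/2*(-4) + (-4)²) = 192 + (-3*½*(-4) + 16) = 192 + (-3/2*(-4) + 16) = 192 + (6 + 16) = 192 + 22 = 214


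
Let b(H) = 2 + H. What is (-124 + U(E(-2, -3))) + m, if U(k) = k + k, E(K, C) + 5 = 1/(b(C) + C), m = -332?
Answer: -933/2 ≈ -466.50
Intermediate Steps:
E(K, C) = -5 + 1/(2 + 2*C) (E(K, C) = -5 + 1/((2 + C) + C) = -5 + 1/(2 + 2*C))
U(k) = 2*k
(-124 + U(E(-2, -3))) + m = (-124 + 2*((-9 - 10*(-3))/(2*(1 - 3)))) - 332 = (-124 + 2*((½)*(-9 + 30)/(-2))) - 332 = (-124 + 2*((½)*(-½)*21)) - 332 = (-124 + 2*(-21/4)) - 332 = (-124 - 21/2) - 332 = -269/2 - 332 = -933/2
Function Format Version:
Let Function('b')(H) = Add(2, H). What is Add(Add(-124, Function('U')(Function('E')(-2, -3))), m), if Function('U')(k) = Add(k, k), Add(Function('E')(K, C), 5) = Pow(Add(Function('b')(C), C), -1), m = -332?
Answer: Rational(-933, 2) ≈ -466.50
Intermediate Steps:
Function('E')(K, C) = Add(-5, Pow(Add(2, Mul(2, C)), -1)) (Function('E')(K, C) = Add(-5, Pow(Add(Add(2, C), C), -1)) = Add(-5, Pow(Add(2, Mul(2, C)), -1)))
Function('U')(k) = Mul(2, k)
Add(Add(-124, Function('U')(Function('E')(-2, -3))), m) = Add(Add(-124, Mul(2, Mul(Rational(1, 2), Pow(Add(1, -3), -1), Add(-9, Mul(-10, -3))))), -332) = Add(Add(-124, Mul(2, Mul(Rational(1, 2), Pow(-2, -1), Add(-9, 30)))), -332) = Add(Add(-124, Mul(2, Mul(Rational(1, 2), Rational(-1, 2), 21))), -332) = Add(Add(-124, Mul(2, Rational(-21, 4))), -332) = Add(Add(-124, Rational(-21, 2)), -332) = Add(Rational(-269, 2), -332) = Rational(-933, 2)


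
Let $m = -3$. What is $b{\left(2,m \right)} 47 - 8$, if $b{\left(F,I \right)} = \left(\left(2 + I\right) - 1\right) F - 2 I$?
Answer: $86$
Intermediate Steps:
$b{\left(F,I \right)} = - 2 I + F \left(1 + I\right)$ ($b{\left(F,I \right)} = \left(1 + I\right) F - 2 I = F \left(1 + I\right) - 2 I = - 2 I + F \left(1 + I\right)$)
$b{\left(2,m \right)} 47 - 8 = \left(2 - -6 + 2 \left(-3\right)\right) 47 - 8 = \left(2 + 6 - 6\right) 47 + \left(-16 + 8\right) = 2 \cdot 47 - 8 = 94 - 8 = 86$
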